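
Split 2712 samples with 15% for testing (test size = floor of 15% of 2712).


Test = ⌊2712·15/100⌋ = 406
Train = 2712 - 406 = 2306

Train: 2306, Test: 406


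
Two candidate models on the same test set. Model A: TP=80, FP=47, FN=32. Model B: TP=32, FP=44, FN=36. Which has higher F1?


Model A: P=80/127=0.6299, R=80/112=0.7143, F1=2PR/(P+R)=2TP/(2TP+FP+FN)=160/239=0.6695
Model B: P=32/76=0.4211, R=32/68=0.4706, F1=2PR/(P+R)=2TP/(2TP+FP+FN)=64/144=0.4444
0.6695 > 0.4444 → Model A

Model A


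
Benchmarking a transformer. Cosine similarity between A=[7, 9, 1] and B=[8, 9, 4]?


A·B = 7·8 + 9·9 + 1·4 = 141
‖A‖ = √131 = 11.4455, ‖B‖ = √161 = 12.6886
cos = 141/(√131·√161) = 141/√21091 = 0.9709

0.9709


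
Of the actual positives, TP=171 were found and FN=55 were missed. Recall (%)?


Recall = TP/(TP+FN)
= 171/(171+55)
= 171/226 = 75.66%

75.66%


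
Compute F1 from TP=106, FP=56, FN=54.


Precision = 106/162 = 0.6543
Recall = 106/160 = 0.6625
F1 = 2·P·R/(P+R) = 2·TP/(2·TP+FP+FN) = 212/(212+56+54) = 212/322 = 0.6584

0.6584


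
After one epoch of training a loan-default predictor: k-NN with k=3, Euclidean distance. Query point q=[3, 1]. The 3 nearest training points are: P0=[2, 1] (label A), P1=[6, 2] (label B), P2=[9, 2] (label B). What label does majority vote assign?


d(q,P0) = 1.0  (label A)
d(q,P1) = 3.1623  (label B)
d(q,P2) = 6.0828  (label B)
Votes: A=1, B=2
Majority → B

B


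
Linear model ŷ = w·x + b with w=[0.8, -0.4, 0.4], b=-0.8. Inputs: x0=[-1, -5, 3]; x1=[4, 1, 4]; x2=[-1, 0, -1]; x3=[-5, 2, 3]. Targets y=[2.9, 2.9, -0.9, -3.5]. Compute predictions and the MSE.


ŷ0 = (0.8)·(-1) + (-0.4)·(-5) + (0.4)·(3) - 0.8 = 1.6
ŷ1 = (0.8)·(4) + (-0.4)·(1) + (0.4)·(4) - 0.8 = 3.6
ŷ2 = (0.8)·(-1) + (-0.4)·(0) + (0.4)·(-1) - 0.8 = -2.0
ŷ3 = (0.8)·(-5) + (-0.4)·(2) + (0.4)·(3) - 0.8 = -4.4
errors² = [1.69, 0.49, 1.21, 0.81]
MSE = 4.2000/4 = 1.05

1.05


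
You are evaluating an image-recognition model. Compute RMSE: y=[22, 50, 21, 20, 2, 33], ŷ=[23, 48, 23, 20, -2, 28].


MSE = 50/6 = 8.3333
RMSE = √(50/6) = 2.8868

2.8868


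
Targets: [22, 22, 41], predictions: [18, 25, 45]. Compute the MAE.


Absolute errors: |22-18|=4, |22-25|=3, |41-45|=4
Sum = 11
MAE = 11/3 = 11/3

11/3


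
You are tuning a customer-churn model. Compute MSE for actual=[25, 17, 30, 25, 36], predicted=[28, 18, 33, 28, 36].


Squared errors: (25-28)²=9, (17-18)²=1, (30-33)²=9, (25-28)²=9, (36-36)²=0
Sum = 28
MSE = 28/5 = 28/5

28/5


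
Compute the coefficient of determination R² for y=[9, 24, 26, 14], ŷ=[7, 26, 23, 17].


ȳ = 18.25
SS_res = Σ(y-ŷ)² = 26
SS_tot = Σ(y-ȳ)² = 196.75
R² = 1 - SS_res/SS_tot = 1 - 0.1321 = 0.8679

0.8679


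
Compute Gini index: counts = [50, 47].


Probabilities: [50/97, 47/97] ≈ [0.5155, 0.4845]
Σpᵢ² = (2500 + 2209)/97² = 4709/9409
Gini = 1 - Σpᵢ² = 1 - 4709/9409 = 0.4995

0.4995


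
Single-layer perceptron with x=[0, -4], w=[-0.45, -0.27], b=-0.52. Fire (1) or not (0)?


z = (0)·(-0.45) + (-4)·(-0.27) - 0.52
  = 0.56
step(z) = 1 (z≥0)

1


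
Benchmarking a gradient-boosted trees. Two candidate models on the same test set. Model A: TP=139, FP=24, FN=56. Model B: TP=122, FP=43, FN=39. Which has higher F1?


Model A: P=139/163=0.8528, R=139/195=0.7128, F1=2PR/(P+R)=2TP/(2TP+FP+FN)=278/358=0.7765
Model B: P=122/165=0.7394, R=122/161=0.7578, F1=2PR/(P+R)=2TP/(2TP+FP+FN)=244/326=0.7485
0.7765 > 0.7485 → Model A

Model A


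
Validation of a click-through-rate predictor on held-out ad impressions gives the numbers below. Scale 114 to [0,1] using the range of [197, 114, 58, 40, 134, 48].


min=40, max=197
(114-40)/(197-40) = 74/157 = 0.4713

0.4713


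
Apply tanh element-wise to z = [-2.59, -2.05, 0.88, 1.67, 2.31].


tanh(-2.59) = -0.9888
tanh(-2.05) = -0.9674
tanh(0.88) = 0.7064
tanh(1.67) = 0.9316
tanh(2.31) = 0.9805
result = [-0.9888, -0.9674, 0.7064, 0.9316, 0.9805]

[-0.9888, -0.9674, 0.7064, 0.9316, 0.9805]


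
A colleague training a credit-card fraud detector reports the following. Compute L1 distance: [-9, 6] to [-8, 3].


d = |-9+ 8| + |6-3|
  = 1 + 3
  = 4

4


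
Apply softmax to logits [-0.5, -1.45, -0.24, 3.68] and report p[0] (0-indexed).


Exponentials: e^-0.5=0.6065, e^-1.45=0.2346, e^-0.24=0.7866, e^3.68=39.6464
Sum = 41.2741
Softmax = [0.0147, 0.0057, 0.0191, 0.9606]
p[0] = 0.6065/41.2741 = 0.0147

0.0147


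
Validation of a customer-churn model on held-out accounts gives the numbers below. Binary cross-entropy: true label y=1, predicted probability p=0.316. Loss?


BCE = -[y·ln(p) + (1-y)·ln(1-p)]
= -1·ln(0.316) - 0
= -ln(0.316) = 1.152

1.152


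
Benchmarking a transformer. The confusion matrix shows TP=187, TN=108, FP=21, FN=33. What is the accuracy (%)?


Accuracy = (TP+TN)/(TP+TN+FP+FN)
= (187+108)/(349)
= 295/349 = 84.53%

84.53%


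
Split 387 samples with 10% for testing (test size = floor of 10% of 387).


Test = ⌊387·10/100⌋ = 38
Train = 387 - 38 = 349

Train: 349, Test: 38


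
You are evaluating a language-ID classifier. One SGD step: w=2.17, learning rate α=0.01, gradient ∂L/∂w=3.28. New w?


w_new = w - α·∇
= 2.17 - 0.01·3.28
= 2.17 - 0.0328
= 2.1372

2.1372


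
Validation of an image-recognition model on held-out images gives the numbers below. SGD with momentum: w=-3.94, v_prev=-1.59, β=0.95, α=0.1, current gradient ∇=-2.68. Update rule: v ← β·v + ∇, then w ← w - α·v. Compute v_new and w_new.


v_new = 0.95·-1.59 - 2.68 = -1.5105 - 2.68 = -4.1905
w_new = -3.94 - 0.1·-4.1905 = -3.94 + 0.41905 = -3.52095

v_new=-4.1905, w_new=-3.52095


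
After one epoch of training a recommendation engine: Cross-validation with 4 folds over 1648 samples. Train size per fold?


Fold size = 1648/4 = 412
Training per fold = 1648 - 412 = 1236

1236


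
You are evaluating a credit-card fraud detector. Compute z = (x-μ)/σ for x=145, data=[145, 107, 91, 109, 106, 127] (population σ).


μ = 114.1667, σ = 17.3053
z = (145 - 114.1667)/17.3053 = 1.7817

1.7817


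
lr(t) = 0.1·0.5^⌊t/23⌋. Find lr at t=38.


n_drops = ⌊38/23⌋ = 1
lr = 0.1·0.5^1 = 0.1·0.5 = 0.05

0.05


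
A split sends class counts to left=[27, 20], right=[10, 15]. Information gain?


Parent = [37, 35], H_parent = 0.9994
H_left = 0.9839 (n=47), H_right = 0.971 (n=25)
H_children = (47/72)·0.9839 + (25/72)·0.971 = 0.9794
IG = 0.9994 - 0.9794 = 0.02

0.02


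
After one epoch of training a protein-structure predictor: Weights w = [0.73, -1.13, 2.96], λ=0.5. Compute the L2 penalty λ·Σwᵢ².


‖w‖₂² = (0.73)² + (-1.13)² + (2.96)²
     = 0.5329 + 1.2769 + 8.7616
     = 10.5714
λ·‖w‖₂² = 0.5·10.5714 = 5.2857

5.2857


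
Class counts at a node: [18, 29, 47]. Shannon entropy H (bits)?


Probabilities: [18/94, 29/94, 47/94] ≈ [0.1915, 0.3085, 0.5]
H = -((18/94)·log₂(18/94) + (29/94)·log₂(29/94) + (47/94)·log₂(47/94))
  = 1.4801 bits

1.4801 bits


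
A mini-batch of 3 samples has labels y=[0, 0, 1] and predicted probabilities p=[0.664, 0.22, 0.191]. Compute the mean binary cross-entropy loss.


L[0] = -ln(1-0.664) = -ln(0.336) = 1.0906
L[1] = -ln(1-0.22) = -ln(0.78) = 0.2485
L[2] = -ln(0.191) = 1.6555
mean = (1.0906 + 0.2485 + 1.6555)/3 = 0.9982

0.9982


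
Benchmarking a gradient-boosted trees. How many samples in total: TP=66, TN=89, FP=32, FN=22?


Total = TP + TN + FP + FN
= 66 + 89 + 32 + 22
= 209
(Predicted positive: 98, predicted negative: 111)

209


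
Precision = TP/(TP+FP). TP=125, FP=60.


Precision = TP/(TP+FP)
= 125/(125+60)
= 125/185 = 67.57%

67.57%


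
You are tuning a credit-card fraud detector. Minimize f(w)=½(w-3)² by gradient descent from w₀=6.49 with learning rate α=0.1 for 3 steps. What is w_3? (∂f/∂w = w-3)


step 1: grad = 6.49-3 = 3.49; w = 6.49 - 0.1·(3.49) = 6.141
step 2: grad = 6.141-3 = 3.141; w = 6.141 - 0.1·(3.141) = 5.8269
step 3: grad = 5.8269-3 = 2.8269; w = 5.8269 - 0.1·(2.8269) = 5.54421

5.54421


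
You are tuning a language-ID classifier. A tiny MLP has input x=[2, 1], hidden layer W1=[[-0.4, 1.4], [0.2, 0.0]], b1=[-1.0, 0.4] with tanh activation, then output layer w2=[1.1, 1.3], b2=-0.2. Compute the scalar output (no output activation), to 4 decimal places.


z1[0] = (-0.4)·(2) + (1.4)·(1) - 1.0 = -0.4
z1[1] = (0.2)·(2) + (0.0)·(1) + 0.4 = 0.8
h = tanh(z1) = [-0.3799, 0.664]
output = (1.1)·(-0.3799) + (1.3)·(0.664) - 0.2 = 0.2453

0.2453


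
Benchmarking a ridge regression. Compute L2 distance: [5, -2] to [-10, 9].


d = √((5+ 10)² + (-2-9)²)
  = √(225 + 121)
  = √346 = 18.6011

18.6011


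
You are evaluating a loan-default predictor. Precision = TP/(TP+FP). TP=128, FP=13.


Precision = TP/(TP+FP)
= 128/(128+13)
= 128/141 = 90.78%

90.78%


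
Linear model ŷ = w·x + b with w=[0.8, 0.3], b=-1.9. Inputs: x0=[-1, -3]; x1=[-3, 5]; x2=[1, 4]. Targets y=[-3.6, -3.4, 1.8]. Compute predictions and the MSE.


ŷ0 = (0.8)·(-1) + (0.3)·(-3) - 1.9 = -3.6
ŷ1 = (0.8)·(-3) + (0.3)·(5) - 1.9 = -2.8
ŷ2 = (0.8)·(1) + (0.3)·(4) - 1.9 = 0.1
errors² = [0.0, 0.36, 2.89]
MSE = 3.2500/3 = 1.0833

1.0833


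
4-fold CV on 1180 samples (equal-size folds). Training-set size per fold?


Fold size = 1180/4 = 295
Training per fold = 1180 - 295 = 885

885


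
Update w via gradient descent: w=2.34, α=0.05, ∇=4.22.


w_new = w - α·∇
= 2.34 - 0.05·4.22
= 2.34 - 0.211
= 2.129

2.129


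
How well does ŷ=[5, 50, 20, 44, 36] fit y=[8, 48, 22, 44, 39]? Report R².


ȳ = 32.2
SS_res = Σ(y-ŷ)² = 26
SS_tot = Σ(y-ȳ)² = 1124.8
R² = 1 - SS_res/SS_tot = 1 - 0.0231 = 0.9769

0.9769


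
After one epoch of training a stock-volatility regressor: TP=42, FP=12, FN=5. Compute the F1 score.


Precision = 42/54 = 0.7778
Recall = 42/47 = 0.8936
F1 = 2·P·R/(P+R) = 2·TP/(2·TP+FP+FN) = 84/(84+12+5) = 84/101 = 0.8317

0.8317


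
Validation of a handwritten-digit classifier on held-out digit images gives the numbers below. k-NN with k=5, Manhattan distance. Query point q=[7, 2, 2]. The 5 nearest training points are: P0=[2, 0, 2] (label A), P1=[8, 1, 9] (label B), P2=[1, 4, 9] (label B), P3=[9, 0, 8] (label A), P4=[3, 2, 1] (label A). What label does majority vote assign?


d(q,P0) = 7  (label A)
d(q,P1) = 9  (label B)
d(q,P2) = 15  (label B)
d(q,P3) = 10  (label A)
d(q,P4) = 5  (label A)
Votes: A=3, B=2
Majority → A

A


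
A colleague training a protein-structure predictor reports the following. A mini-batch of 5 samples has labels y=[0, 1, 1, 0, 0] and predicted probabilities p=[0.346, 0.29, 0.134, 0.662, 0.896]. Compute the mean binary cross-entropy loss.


L[0] = -ln(1-0.346) = -ln(0.654) = 0.4246
L[1] = -ln(0.29) = 1.2379
L[2] = -ln(0.134) = 2.0099
L[3] = -ln(1-0.662) = -ln(0.338) = 1.0847
L[4] = -ln(1-0.896) = -ln(0.104) = 2.2634
mean = (0.4246 + 1.2379 + 2.0099 + 1.0847 + 2.2634)/5 = 1.4041

1.4041


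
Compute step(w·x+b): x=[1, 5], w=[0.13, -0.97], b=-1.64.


z = (1)·(0.13) + (5)·(-0.97) - 1.64
  = -6.36
step(z) = 0 (z<0)

0


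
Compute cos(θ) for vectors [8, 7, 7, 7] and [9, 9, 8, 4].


A·B = 8·9 + 7·9 + 7·8 + 7·4 = 219
‖A‖ = √211 = 14.5258, ‖B‖ = √242 = 15.5563
cos = 219/(√211·√242) = 219/√51062 = 0.9692

0.9692


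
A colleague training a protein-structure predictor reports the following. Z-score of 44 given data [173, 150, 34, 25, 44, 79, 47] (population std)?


μ = 78.8571, σ = 54.8594
z = (44 - 78.8571)/54.8594 = -0.6354

-0.6354


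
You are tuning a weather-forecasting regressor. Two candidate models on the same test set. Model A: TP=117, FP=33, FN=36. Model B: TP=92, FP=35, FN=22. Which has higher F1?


Model A: P=117/150=0.78, R=117/153=0.7647, F1=2PR/(P+R)=2TP/(2TP+FP+FN)=234/303=0.7723
Model B: P=92/127=0.7244, R=92/114=0.807, F1=2PR/(P+R)=2TP/(2TP+FP+FN)=184/241=0.7635
0.7723 > 0.7635 → Model A

Model A


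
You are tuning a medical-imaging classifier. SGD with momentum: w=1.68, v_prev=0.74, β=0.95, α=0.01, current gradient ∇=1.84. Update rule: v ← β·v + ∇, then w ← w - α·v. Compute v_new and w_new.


v_new = 0.95·0.74 + 1.84 = 0.703 + 1.84 = 2.543
w_new = 1.68 - 0.01·2.543 = 1.68 - 0.02543 = 1.65457

v_new=2.543, w_new=1.65457


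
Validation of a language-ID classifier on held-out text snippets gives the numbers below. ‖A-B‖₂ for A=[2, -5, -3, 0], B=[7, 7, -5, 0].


d = √((2-7)² + (-5-7)² + (-3+ 5)² + (0-0)²)
  = √(25 + 144 + 4 + 0)
  = √173 = 13.1529

13.1529


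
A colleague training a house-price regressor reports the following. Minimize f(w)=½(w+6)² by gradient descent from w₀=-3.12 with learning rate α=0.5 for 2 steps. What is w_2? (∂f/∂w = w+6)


step 1: grad = -3.12+6 = 2.88; w = -3.12 - 0.5·(2.88) = -4.56
step 2: grad = -4.56+6 = 1.44; w = -4.56 - 0.5·(1.44) = -5.28

-5.28


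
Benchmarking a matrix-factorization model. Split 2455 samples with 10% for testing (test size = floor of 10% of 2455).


Test = ⌊2455·10/100⌋ = 245
Train = 2455 - 245 = 2210

Train: 2210, Test: 245


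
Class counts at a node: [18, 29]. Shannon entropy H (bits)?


Probabilities: [18/47, 29/47] ≈ [0.383, 0.617]
H = -((18/47)·log₂(18/47) + (29/47)·log₂(29/47))
  = 0.9601 bits

0.9601 bits


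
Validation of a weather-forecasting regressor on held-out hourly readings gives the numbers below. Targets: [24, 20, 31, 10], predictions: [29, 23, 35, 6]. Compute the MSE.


Squared errors: (24-29)²=25, (20-23)²=9, (31-35)²=16, (10-6)²=16
Sum = 66
MSE = 66/4 = 33/2

33/2


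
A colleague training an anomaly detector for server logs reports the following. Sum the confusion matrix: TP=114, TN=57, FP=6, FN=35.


Total = TP + TN + FP + FN
= 114 + 57 + 6 + 35
= 212
(Predicted positive: 120, predicted negative: 92)

212


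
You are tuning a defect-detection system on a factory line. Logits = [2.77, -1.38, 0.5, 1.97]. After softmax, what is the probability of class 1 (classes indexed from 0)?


Exponentials: e^2.77=15.9586, e^-1.38=0.2516, e^0.5=1.6487, e^1.97=7.1707
Sum = 25.0296
Softmax = [0.6376, 0.0101, 0.0659, 0.2865]
p[1] = 0.2516/25.0296 = 0.0101

0.0101


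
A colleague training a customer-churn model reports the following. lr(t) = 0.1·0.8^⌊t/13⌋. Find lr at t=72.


n_drops = ⌊72/13⌋ = 5
lr = 0.1·0.8^5 = 0.1·0.32768 = 0.032768

0.032768


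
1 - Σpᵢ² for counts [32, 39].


Probabilities: [32/71, 39/71] ≈ [0.4507, 0.5493]
Σpᵢ² = (1024 + 1521)/71² = 2545/5041
Gini = 1 - Σpᵢ² = 1 - 2545/5041 = 0.4951

0.4951


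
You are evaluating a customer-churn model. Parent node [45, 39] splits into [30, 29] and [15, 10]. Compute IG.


Parent = [45, 39], H_parent = 0.9963
H_left = 0.9998 (n=59), H_right = 0.971 (n=25)
H_children = (59/84)·0.9998 + (25/84)·0.971 = 0.9912
IG = 0.9963 - 0.9912 = 0.0051

0.0051


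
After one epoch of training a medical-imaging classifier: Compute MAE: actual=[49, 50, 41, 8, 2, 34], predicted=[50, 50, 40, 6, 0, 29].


Absolute errors: |49-50|=1, |50-50|=0, |41-40|=1, |8-6|=2, |2-0|=2, |34-29|=5
Sum = 11
MAE = 11/6 = 11/6

11/6


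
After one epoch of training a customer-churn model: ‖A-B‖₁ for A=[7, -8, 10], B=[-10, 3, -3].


d = |7+ 10| + |-8-3| + |10+ 3|
  = 17 + 11 + 13
  = 41

41


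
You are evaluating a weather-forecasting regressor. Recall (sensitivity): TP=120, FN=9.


Recall = TP/(TP+FN)
= 120/(120+9)
= 120/129 = 93.02%

93.02%


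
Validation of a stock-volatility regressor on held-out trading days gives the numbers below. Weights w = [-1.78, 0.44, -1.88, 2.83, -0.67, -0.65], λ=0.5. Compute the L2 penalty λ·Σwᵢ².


‖w‖₂² = (-1.78)² + (0.44)² + (-1.88)² + (2.83)² + (-0.67)² + (-0.65)²
     = 3.1684 + 0.1936 + 3.5344 + 8.0089 + 0.4489 + 0.4225
     = 15.7767
λ·‖w‖₂² = 0.5·15.7767 = 7.88835

7.88835


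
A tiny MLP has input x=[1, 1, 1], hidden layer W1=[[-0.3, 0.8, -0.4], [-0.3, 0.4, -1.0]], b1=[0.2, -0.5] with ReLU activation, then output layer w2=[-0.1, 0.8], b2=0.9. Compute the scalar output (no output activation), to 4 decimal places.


z1[0] = (-0.3)·(1) + (0.8)·(1) + (-0.4)·(1) + 0.2 = 0.3
z1[1] = (-0.3)·(1) + (0.4)·(1) + (-1.0)·(1) - 0.5 = -1.4
h = ReLU(z1) = [0.3, 0.0]
output = (-0.1)·(0.3) + (0.8)·(0.0) + 0.9 = 0.87

0.87


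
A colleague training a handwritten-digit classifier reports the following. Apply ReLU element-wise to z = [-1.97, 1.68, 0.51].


ReLU(-1.97) = max(0, -1.97) = 0.0
ReLU(1.68) = max(0, 1.68) = 1.68
ReLU(0.51) = max(0, 0.51) = 0.51
result = [0.0, 1.68, 0.51]

[0.0, 1.68, 0.51]


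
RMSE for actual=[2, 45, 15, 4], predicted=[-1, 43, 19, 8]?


MSE = 45/4 = 11.25
RMSE = √(45/4) = 3.3541

3.3541


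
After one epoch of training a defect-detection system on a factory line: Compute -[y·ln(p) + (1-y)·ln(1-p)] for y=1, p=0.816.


BCE = -[y·ln(p) + (1-y)·ln(1-p)]
= -1·ln(0.816) - 0
= -ln(0.816) = 0.2033

0.2033


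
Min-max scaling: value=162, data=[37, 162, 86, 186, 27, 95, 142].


min=27, max=186
(162-27)/(186-27) = 135/159 = 0.8491

0.8491


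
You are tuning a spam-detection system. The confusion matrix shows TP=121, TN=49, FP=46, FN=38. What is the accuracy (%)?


Accuracy = (TP+TN)/(TP+TN+FP+FN)
= (121+49)/(254)
= 170/254 = 66.93%

66.93%


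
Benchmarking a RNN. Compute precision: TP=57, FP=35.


Precision = TP/(TP+FP)
= 57/(57+35)
= 57/92 = 61.96%

61.96%


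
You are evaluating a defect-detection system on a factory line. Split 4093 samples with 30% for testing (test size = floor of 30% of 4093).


Test = ⌊4093·30/100⌋ = 1227
Train = 4093 - 1227 = 2866

Train: 2866, Test: 1227


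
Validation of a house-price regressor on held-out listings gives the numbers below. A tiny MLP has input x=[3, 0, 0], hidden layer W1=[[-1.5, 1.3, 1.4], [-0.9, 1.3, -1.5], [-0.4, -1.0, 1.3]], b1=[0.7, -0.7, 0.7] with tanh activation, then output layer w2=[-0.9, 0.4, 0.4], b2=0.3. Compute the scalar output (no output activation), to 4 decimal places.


z1[0] = (-1.5)·(3) + (1.3)·(0) + (1.4)·(0) + 0.7 = -3.8
z1[1] = (-0.9)·(3) + (1.3)·(0) + (-1.5)·(0) - 0.7 = -3.4
z1[2] = (-0.4)·(3) + (-1.0)·(0) + (1.3)·(0) + 0.7 = -0.5
h = tanh(z1) = [-0.999, -0.9978, -0.4621]
output = (-0.9)·(-0.999) + (0.4)·(-0.9978) + (0.4)·(-0.4621) + 0.3 = 0.6151

0.6151


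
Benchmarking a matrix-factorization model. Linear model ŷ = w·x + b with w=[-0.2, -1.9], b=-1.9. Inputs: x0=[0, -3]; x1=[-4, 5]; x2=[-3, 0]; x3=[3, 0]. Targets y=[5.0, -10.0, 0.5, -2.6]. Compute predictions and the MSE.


ŷ0 = (-0.2)·(0) + (-1.9)·(-3) - 1.9 = 3.8
ŷ1 = (-0.2)·(-4) + (-1.9)·(5) - 1.9 = -10.6
ŷ2 = (-0.2)·(-3) + (-1.9)·(0) - 1.9 = -1.3
ŷ3 = (-0.2)·(3) + (-1.9)·(0) - 1.9 = -2.5
errors² = [1.44, 0.36, 3.24, 0.01]
MSE = 5.0500/4 = 1.2625

1.2625


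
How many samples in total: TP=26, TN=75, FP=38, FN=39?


Total = TP + TN + FP + FN
= 26 + 75 + 38 + 39
= 178
(Predicted positive: 64, predicted negative: 114)

178


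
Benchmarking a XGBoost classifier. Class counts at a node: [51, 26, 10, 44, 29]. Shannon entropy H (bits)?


Probabilities: [51/160, 26/160, 10/160, 44/160, 29/160] ≈ [0.3187, 0.1625, 0.0625, 0.275, 0.1812]
H = -((51/160)·log₂(51/160) + (26/160)·log₂(26/160) + (10/160)·log₂(10/160) + (44/160)·log₂(44/160) + (29/160)·log₂(29/160))
  = 2.1605 bits

2.1605 bits


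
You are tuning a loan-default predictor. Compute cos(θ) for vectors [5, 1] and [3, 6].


A·B = 5·3 + 1·6 = 21
‖A‖ = √26 = 5.099, ‖B‖ = √45 = 6.7082
cos = 21/(√26·√45) = 21/√1170 = 0.6139

0.6139


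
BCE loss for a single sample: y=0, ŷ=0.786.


BCE = -[y·ln(p) + (1-y)·ln(1-p)]
= -0 - 1·ln(1-0.786)
= -ln(0.214) = 1.5418

1.5418


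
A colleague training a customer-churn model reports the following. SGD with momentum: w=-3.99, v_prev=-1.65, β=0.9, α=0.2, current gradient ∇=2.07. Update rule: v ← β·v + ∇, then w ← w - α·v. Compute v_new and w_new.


v_new = 0.9·-1.65 + 2.07 = -1.485 + 2.07 = 0.585
w_new = -3.99 - 0.2·0.585 = -3.99 - 0.117 = -4.107

v_new=0.585, w_new=-4.107


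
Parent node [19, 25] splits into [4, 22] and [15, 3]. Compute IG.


Parent = [19, 25], H_parent = 0.9865
H_left = 0.6194 (n=26), H_right = 0.65 (n=18)
H_children = (26/44)·0.6194 + (18/44)·0.65 = 0.6319
IG = 0.9865 - 0.6319 = 0.3546

0.3546


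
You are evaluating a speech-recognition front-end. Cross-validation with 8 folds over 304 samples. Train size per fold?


Fold size = 304/8 = 38
Training per fold = 304 - 38 = 266

266


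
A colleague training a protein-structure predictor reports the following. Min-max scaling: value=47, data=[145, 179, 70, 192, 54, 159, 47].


min=47, max=192
(47-47)/(192-47) = 0/145 = 0.0

0.0


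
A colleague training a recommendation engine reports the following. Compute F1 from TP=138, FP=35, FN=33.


Precision = 138/173 = 0.7977
Recall = 138/171 = 0.807
F1 = 2·P·R/(P+R) = 2·TP/(2·TP+FP+FN) = 276/(276+35+33) = 276/344 = 0.8023

0.8023


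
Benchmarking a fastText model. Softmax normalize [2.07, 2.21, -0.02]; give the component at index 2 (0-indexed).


Exponentials: e^2.07=7.9248, e^2.21=9.1157, e^-0.02=0.9802
Sum = 18.0207
Softmax = [0.4398, 0.5058, 0.0544]
p[2] = 0.9802/18.0207 = 0.0544

0.0544


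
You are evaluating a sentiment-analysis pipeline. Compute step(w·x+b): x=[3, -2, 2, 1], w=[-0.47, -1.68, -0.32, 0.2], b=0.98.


z = (3)·(-0.47) + (-2)·(-1.68) + (2)·(-0.32) + (1)·(0.2) + 0.98
  = 2.49
step(z) = 1 (z≥0)

1


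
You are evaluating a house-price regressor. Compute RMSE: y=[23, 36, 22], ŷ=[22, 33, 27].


MSE = 35/3 = 11.6667
RMSE = √(35/3) = 3.4157

3.4157


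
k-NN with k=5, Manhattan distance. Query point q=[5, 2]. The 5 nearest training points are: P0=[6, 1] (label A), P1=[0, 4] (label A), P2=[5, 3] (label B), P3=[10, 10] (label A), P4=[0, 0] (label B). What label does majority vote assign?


d(q,P0) = 2  (label A)
d(q,P1) = 7  (label A)
d(q,P2) = 1  (label B)
d(q,P3) = 13  (label A)
d(q,P4) = 7  (label B)
Votes: A=3, B=2
Majority → A

A


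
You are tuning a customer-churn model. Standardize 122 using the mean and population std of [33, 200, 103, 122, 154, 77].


μ = 114.8333, σ = 53.3961
z = (122 - 114.8333)/53.3961 = 0.1342

0.1342


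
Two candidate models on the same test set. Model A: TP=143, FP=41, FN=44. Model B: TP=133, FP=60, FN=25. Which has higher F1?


Model A: P=143/184=0.7772, R=143/187=0.7647, F1=2PR/(P+R)=2TP/(2TP+FP+FN)=286/371=0.7709
Model B: P=133/193=0.6891, R=133/158=0.8418, F1=2PR/(P+R)=2TP/(2TP+FP+FN)=266/351=0.7578
0.7709 > 0.7578 → Model A

Model A


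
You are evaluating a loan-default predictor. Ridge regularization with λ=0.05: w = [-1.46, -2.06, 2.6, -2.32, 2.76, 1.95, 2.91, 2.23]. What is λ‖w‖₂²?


‖w‖₂² = (-1.46)² + (-2.06)² + (2.6)² + (-2.32)² + (2.76)² + (1.95)² + (2.91)² + (2.23)²
     = 2.1316 + 4.2436 + 6.76 + 5.3824 + 7.6176 + 3.8025 + 8.4681 + 4.9729
     = 43.3787
λ·‖w‖₂² = 0.05·43.3787 = 2.168935

2.168935


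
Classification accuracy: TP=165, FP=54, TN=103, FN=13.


Accuracy = (TP+TN)/(TP+TN+FP+FN)
= (165+103)/(335)
= 268/335 = 80.0%

80.0%


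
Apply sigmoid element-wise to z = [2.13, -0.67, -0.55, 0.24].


σ(2.13) = 1/(1+e^-2.13) = 0.8938
σ(-0.67) = 1/(1+e^0.67) = 0.3385
σ(-0.55) = 1/(1+e^0.55) = 0.3659
σ(0.24) = 1/(1+e^-0.24) = 0.5597
result = [0.8938, 0.3385, 0.3659, 0.5597]

[0.8938, 0.3385, 0.3659, 0.5597]


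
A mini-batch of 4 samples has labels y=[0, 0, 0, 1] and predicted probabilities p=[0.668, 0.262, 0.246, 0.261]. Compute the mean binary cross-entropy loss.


L[0] = -ln(1-0.668) = -ln(0.332) = 1.1026
L[1] = -ln(1-0.262) = -ln(0.738) = 0.3038
L[2] = -ln(1-0.246) = -ln(0.754) = 0.2824
L[3] = -ln(0.261) = 1.3432
mean = (1.1026 + 0.3038 + 0.2824 + 1.3432)/4 = 0.758

0.758


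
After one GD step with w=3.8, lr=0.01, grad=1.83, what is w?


w_new = w - α·∇
= 3.8 - 0.01·1.83
= 3.8 - 0.0183
= 3.7817

3.7817


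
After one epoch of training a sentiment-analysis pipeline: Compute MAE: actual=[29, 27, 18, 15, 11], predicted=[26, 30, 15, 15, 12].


Absolute errors: |29-26|=3, |27-30|=3, |18-15|=3, |15-15|=0, |11-12|=1
Sum = 10
MAE = 10/5 = 2

2


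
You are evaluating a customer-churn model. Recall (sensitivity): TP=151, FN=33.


Recall = TP/(TP+FN)
= 151/(151+33)
= 151/184 = 82.07%

82.07%


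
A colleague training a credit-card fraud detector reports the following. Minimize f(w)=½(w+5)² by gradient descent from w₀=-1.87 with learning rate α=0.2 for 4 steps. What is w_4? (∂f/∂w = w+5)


step 1: grad = -1.87+5 = 3.13; w = -1.87 - 0.2·(3.13) = -2.496
step 2: grad = -2.496+5 = 2.504; w = -2.496 - 0.2·(2.504) = -2.9968
step 3: grad = -2.9968+5 = 2.0032; w = -2.9968 - 0.2·(2.0032) = -3.39744
step 4: grad = -3.39744+5 = 1.60256; w = -3.39744 - 0.2·(1.60256) = -3.717952

-3.717952


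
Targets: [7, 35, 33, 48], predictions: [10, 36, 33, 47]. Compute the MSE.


Squared errors: (7-10)²=9, (35-36)²=1, (33-33)²=0, (48-47)²=1
Sum = 11
MSE = 11/4 = 11/4

11/4


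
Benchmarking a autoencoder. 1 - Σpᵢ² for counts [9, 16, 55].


Probabilities: [9/80, 16/80, 55/80] ≈ [0.1125, 0.2, 0.6875]
Σpᵢ² = (81 + 256 + 3025)/80² = 3362/6400
Gini = 1 - Σpᵢ² = 1 - 3362/6400 = 0.4747

0.4747


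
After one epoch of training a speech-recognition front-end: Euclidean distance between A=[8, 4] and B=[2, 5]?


d = √((8-2)² + (4-5)²)
  = √(36 + 1)
  = √37 = 6.0828

6.0828


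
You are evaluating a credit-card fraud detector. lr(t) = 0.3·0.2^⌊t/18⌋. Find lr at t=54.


n_drops = ⌊54/18⌋ = 3
lr = 0.3·0.2^3 = 0.3·0.008 = 0.0024

0.0024


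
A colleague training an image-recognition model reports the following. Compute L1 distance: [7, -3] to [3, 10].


d = |7-3| + |-3-10|
  = 4 + 13
  = 17

17


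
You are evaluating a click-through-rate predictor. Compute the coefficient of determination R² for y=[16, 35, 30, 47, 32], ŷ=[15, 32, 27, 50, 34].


ȳ = 32
SS_res = Σ(y-ŷ)² = 32
SS_tot = Σ(y-ȳ)² = 494
R² = 1 - SS_res/SS_tot = 1 - 0.0648 = 0.9352

0.9352


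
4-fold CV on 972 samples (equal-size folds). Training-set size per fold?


Fold size = 972/4 = 243
Training per fold = 972 - 243 = 729

729


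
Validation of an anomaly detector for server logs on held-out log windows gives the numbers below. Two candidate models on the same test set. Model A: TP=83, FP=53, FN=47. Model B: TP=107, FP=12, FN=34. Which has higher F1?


Model A: P=83/136=0.6103, R=83/130=0.6385, F1=2PR/(P+R)=2TP/(2TP+FP+FN)=166/266=0.6241
Model B: P=107/119=0.8992, R=107/141=0.7589, F1=2PR/(P+R)=2TP/(2TP+FP+FN)=214/260=0.8231
0.6241 < 0.8231 → Model B

Model B


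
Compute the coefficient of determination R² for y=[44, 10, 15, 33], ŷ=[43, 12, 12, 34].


ȳ = 25.5
SS_res = Σ(y-ŷ)² = 15
SS_tot = Σ(y-ȳ)² = 749
R² = 1 - SS_res/SS_tot = 1 - 0.02 = 0.98

0.98


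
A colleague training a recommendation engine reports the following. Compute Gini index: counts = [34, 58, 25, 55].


Probabilities: [34/172, 58/172, 25/172, 55/172] ≈ [0.1977, 0.3372, 0.1453, 0.3198]
Σpᵢ² = (1156 + 3364 + 625 + 3025)/172² = 8170/29584
Gini = 1 - Σpᵢ² = 1 - 8170/29584 = 0.7238

0.7238


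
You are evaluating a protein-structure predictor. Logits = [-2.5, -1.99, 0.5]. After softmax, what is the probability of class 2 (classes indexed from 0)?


Exponentials: e^-2.5=0.0821, e^-1.99=0.1367, e^0.5=1.6487
Sum = 1.8675
Softmax = [0.044, 0.0732, 0.8828]
p[2] = 1.6487/1.8675 = 0.8828

0.8828


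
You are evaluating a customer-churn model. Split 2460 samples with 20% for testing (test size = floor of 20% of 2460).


Test = ⌊2460·20/100⌋ = 492
Train = 2460 - 492 = 1968

Train: 1968, Test: 492


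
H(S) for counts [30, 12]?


Probabilities: [30/42, 12/42] ≈ [0.7143, 0.2857]
H = -((30/42)·log₂(30/42) + (12/42)·log₂(12/42))
  = 0.8631 bits

0.8631 bits


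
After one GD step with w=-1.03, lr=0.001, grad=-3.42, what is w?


w_new = w - α·∇
= -1.03 - 0.001·-3.42
= -1.03 + 0.00342
= -1.02658

-1.02658


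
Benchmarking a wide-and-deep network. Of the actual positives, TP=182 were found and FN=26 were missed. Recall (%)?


Recall = TP/(TP+FN)
= 182/(182+26)
= 182/208 = 87.5%

87.5%


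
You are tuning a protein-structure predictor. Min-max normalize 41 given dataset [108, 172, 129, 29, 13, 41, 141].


min=13, max=172
(41-13)/(172-13) = 28/159 = 0.1761

0.1761


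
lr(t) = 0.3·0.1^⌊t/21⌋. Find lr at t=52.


n_drops = ⌊52/21⌋ = 2
lr = 0.3·0.1^2 = 0.3·0.01 = 0.003

0.003


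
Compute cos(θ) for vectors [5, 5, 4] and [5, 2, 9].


A·B = 5·5 + 5·2 + 4·9 = 71
‖A‖ = √66 = 8.124, ‖B‖ = √110 = 10.4881
cos = 71/(√66·√110) = 71/√7260 = 0.8333

0.8333


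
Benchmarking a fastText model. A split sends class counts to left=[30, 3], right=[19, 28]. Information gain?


Parent = [49, 31], H_parent = 0.9632
H_left = 0.4395 (n=33), H_right = 0.9734 (n=47)
H_children = (33/80)·0.4395 + (47/80)·0.9734 = 0.7532
IG = 0.9632 - 0.7532 = 0.21

0.21


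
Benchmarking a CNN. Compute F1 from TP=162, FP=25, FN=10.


Precision = 162/187 = 0.8663
Recall = 162/172 = 0.9419
F1 = 2·P·R/(P+R) = 2·TP/(2·TP+FP+FN) = 324/(324+25+10) = 324/359 = 0.9025

0.9025


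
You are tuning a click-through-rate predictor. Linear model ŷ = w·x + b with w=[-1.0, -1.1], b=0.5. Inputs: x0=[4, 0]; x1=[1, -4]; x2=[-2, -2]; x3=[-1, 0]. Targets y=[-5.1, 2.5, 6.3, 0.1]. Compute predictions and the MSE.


ŷ0 = (-1.0)·(4) + (-1.1)·(0) + 0.5 = -3.5
ŷ1 = (-1.0)·(1) + (-1.1)·(-4) + 0.5 = 3.9
ŷ2 = (-1.0)·(-2) + (-1.1)·(-2) + 0.5 = 4.7
ŷ3 = (-1.0)·(-1) + (-1.1)·(0) + 0.5 = 1.5
errors² = [2.56, 1.96, 2.56, 1.96]
MSE = 9.0400/4 = 2.26

2.26


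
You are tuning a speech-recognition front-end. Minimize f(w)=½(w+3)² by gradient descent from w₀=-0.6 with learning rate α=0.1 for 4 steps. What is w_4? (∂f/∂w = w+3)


step 1: grad = -0.6+3 = 2.4; w = -0.6 - 0.1·(2.4) = -0.84
step 2: grad = -0.84+3 = 2.16; w = -0.84 - 0.1·(2.16) = -1.056
step 3: grad = -1.056+3 = 1.944; w = -1.056 - 0.1·(1.944) = -1.2504
step 4: grad = -1.2504+3 = 1.7496; w = -1.2504 - 0.1·(1.7496) = -1.42536

-1.42536


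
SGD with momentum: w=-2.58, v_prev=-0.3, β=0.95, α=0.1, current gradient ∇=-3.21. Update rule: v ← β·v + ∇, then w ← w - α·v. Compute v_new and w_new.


v_new = 0.95·-0.3 - 3.21 = -0.285 - 3.21 = -3.495
w_new = -2.58 - 0.1·-3.495 = -2.58 + 0.3495 = -2.2305

v_new=-3.495, w_new=-2.2305


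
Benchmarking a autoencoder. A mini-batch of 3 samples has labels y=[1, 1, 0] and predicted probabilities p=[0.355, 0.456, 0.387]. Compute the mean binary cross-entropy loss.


L[0] = -ln(0.355) = 1.0356
L[1] = -ln(0.456) = 0.7853
L[2] = -ln(1-0.387) = -ln(0.613) = 0.4894
mean = (1.0356 + 0.7853 + 0.4894)/3 = 0.7701

0.7701


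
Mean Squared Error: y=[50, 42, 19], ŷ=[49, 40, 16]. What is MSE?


Squared errors: (50-49)²=1, (42-40)²=4, (19-16)²=9
Sum = 14
MSE = 14/3 = 14/3

14/3


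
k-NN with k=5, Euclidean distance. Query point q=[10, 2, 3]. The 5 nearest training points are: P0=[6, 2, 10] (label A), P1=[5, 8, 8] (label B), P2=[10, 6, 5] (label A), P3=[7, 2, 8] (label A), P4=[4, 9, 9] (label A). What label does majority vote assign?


d(q,P0) = 8.0623  (label A)
d(q,P1) = 9.2736  (label B)
d(q,P2) = 4.4721  (label A)
d(q,P3) = 5.831  (label A)
d(q,P4) = 11.0  (label A)
Votes: A=4, B=1
Majority → A

A


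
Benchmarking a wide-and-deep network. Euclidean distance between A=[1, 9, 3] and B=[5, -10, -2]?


d = √((1-5)² + (9+ 10)² + (3+ 2)²)
  = √(16 + 361 + 25)
  = √402 = 20.0499

20.0499


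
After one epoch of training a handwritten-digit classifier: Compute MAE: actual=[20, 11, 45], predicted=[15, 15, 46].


Absolute errors: |20-15|=5, |11-15|=4, |45-46|=1
Sum = 10
MAE = 10/3 = 10/3

10/3


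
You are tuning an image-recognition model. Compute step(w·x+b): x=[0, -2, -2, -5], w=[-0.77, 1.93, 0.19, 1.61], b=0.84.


z = (0)·(-0.77) + (-2)·(1.93) + (-2)·(0.19) + (-5)·(1.61) + 0.84
  = -11.45
step(z) = 0 (z<0)

0


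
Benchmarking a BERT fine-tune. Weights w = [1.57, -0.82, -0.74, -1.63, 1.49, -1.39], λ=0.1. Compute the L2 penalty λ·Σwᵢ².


‖w‖₂² = (1.57)² + (-0.82)² + (-0.74)² + (-1.63)² + (1.49)² + (-1.39)²
     = 2.4649 + 0.6724 + 0.5476 + 2.6569 + 2.2201 + 1.9321
     = 10.494
λ·‖w‖₂² = 0.1·10.494 = 1.0494

1.0494


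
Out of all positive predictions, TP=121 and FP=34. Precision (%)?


Precision = TP/(TP+FP)
= 121/(121+34)
= 121/155 = 78.06%

78.06%


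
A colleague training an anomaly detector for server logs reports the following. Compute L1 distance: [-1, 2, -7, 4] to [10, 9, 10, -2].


d = |-1-10| + |2-9| + |-7-10| + |4+ 2|
  = 11 + 7 + 17 + 6
  = 41

41


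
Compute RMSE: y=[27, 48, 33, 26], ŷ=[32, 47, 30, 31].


MSE = 60/4 = 15
RMSE = √(60/4) = 3.873

3.873


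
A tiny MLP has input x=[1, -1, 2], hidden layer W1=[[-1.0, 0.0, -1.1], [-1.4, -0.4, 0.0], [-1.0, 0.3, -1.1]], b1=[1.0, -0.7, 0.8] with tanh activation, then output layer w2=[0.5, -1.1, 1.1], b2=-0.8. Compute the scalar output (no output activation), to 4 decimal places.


z1[0] = (-1.0)·(1) + (0.0)·(-1) + (-1.1)·(2) + 1.0 = -2.2
z1[1] = (-1.4)·(1) + (-0.4)·(-1) + (0.0)·(2) - 0.7 = -1.7
z1[2] = (-1.0)·(1) + (0.3)·(-1) + (-1.1)·(2) + 0.8 = -2.7
h = tanh(z1) = [-0.9757, -0.9354, -0.991]
output = (0.5)·(-0.9757) + (-1.1)·(-0.9354) + (1.1)·(-0.991) - 0.8 = -1.349

-1.349


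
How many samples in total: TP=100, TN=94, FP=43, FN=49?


Total = TP + TN + FP + FN
= 100 + 94 + 43 + 49
= 286
(Predicted positive: 143, predicted negative: 143)

286


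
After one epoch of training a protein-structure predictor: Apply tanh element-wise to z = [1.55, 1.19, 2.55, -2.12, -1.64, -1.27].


tanh(1.55) = 0.9138
tanh(1.19) = 0.8306
tanh(2.55) = 0.9879
tanh(-2.12) = -0.9716
tanh(-1.64) = -0.9275
tanh(-1.27) = -0.8538
result = [0.9138, 0.8306, 0.9879, -0.9716, -0.9275, -0.8538]

[0.9138, 0.8306, 0.9879, -0.9716, -0.9275, -0.8538]


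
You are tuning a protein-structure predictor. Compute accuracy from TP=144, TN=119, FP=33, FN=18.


Accuracy = (TP+TN)/(TP+TN+FP+FN)
= (144+119)/(314)
= 263/314 = 83.76%

83.76%


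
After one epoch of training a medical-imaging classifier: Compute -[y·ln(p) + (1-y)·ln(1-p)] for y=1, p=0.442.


BCE = -[y·ln(p) + (1-y)·ln(1-p)]
= -1·ln(0.442) - 0
= -ln(0.442) = 0.8164

0.8164


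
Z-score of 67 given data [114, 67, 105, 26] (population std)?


μ = 78, σ = 34.821
z = (67 - 78)/34.821 = -0.3159

-0.3159


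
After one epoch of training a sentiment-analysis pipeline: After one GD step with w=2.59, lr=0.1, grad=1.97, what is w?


w_new = w - α·∇
= 2.59 - 0.1·1.97
= 2.59 - 0.197
= 2.393

2.393


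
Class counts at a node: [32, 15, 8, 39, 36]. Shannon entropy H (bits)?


Probabilities: [32/130, 15/130, 8/130, 39/130, 36/130] ≈ [0.2462, 0.1154, 0.0615, 0.3, 0.2769]
H = -((32/130)·log₂(32/130) + (15/130)·log₂(15/130) + (8/130)·log₂(8/130) + (39/130)·log₂(39/130) + (36/130)·log₂(36/130))
  = 2.1389 bits

2.1389 bits


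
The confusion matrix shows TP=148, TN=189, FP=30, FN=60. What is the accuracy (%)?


Accuracy = (TP+TN)/(TP+TN+FP+FN)
= (148+189)/(427)
= 337/427 = 78.92%

78.92%


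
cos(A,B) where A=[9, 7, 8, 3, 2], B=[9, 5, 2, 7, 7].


A·B = 9·9 + 7·5 + 8·2 + 3·7 + 2·7 = 167
‖A‖ = √207 = 14.3875, ‖B‖ = √208 = 14.4222
cos = 167/(√207·√208) = 167/√43056 = 0.8048

0.8048


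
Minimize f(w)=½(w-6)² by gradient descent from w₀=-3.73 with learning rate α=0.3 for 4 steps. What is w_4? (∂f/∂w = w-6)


step 1: grad = -3.73-6 = -9.73; w = -3.73 - 0.3·(-9.73) = -0.811
step 2: grad = -0.811-6 = -6.811; w = -0.811 - 0.3·(-6.811) = 1.2323
step 3: grad = 1.2323-6 = -4.7677; w = 1.2323 - 0.3·(-4.7677) = 2.66261
step 4: grad = 2.66261-6 = -3.33739; w = 2.66261 - 0.3·(-3.33739) = 3.663827

3.663827


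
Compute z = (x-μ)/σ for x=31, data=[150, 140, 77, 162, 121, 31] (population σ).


μ = 113.5, σ = 45.7921
z = (31 - 113.5)/45.7921 = -1.8016

-1.8016


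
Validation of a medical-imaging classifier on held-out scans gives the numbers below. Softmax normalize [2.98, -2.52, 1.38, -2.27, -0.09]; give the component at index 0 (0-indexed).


Exponentials: e^2.98=19.6878, e^-2.52=0.0805, e^1.38=3.9749, e^-2.27=0.1033, e^-0.09=0.9139
Sum = 24.7604
Softmax = [0.7951, 0.0032, 0.1605, 0.0042, 0.0369]
p[0] = 19.6878/24.7604 = 0.7951

0.7951


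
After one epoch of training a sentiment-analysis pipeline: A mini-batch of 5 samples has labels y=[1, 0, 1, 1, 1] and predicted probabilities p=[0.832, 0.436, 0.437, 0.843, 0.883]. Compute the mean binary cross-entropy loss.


L[0] = -ln(0.832) = 0.1839
L[1] = -ln(1-0.436) = -ln(0.564) = 0.5727
L[2] = -ln(0.437) = 0.8278
L[3] = -ln(0.843) = 0.1708
L[4] = -ln(0.883) = 0.1244
mean = (0.1839 + 0.5727 + 0.8278 + 0.1708 + 0.1244)/5 = 0.3759

0.3759


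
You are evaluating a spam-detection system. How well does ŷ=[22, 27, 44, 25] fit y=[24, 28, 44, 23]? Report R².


ȳ = 29.75
SS_res = Σ(y-ŷ)² = 9
SS_tot = Σ(y-ȳ)² = 284.75
R² = 1 - SS_res/SS_tot = 1 - 0.0316 = 0.9684

0.9684


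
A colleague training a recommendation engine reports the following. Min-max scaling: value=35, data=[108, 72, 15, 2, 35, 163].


min=2, max=163
(35-2)/(163-2) = 33/161 = 0.205

0.205


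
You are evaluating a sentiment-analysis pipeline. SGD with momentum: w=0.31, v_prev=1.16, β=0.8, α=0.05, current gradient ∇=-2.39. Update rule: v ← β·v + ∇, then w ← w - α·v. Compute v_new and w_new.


v_new = 0.8·1.16 - 2.39 = 0.928 - 2.39 = -1.462
w_new = 0.31 - 0.05·-1.462 = 0.31 + 0.0731 = 0.3831

v_new=-1.462, w_new=0.3831


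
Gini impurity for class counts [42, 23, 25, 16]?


Probabilities: [42/106, 23/106, 25/106, 16/106] ≈ [0.3962, 0.217, 0.2358, 0.1509]
Σpᵢ² = (1764 + 529 + 625 + 256)/106² = 3174/11236
Gini = 1 - Σpᵢ² = 1 - 3174/11236 = 0.7175

0.7175


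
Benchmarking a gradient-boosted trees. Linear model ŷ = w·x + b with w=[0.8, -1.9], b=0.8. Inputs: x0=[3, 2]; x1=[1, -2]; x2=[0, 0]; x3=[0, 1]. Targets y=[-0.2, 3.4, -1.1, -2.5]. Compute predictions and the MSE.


ŷ0 = (0.8)·(3) + (-1.9)·(2) + 0.8 = -0.6
ŷ1 = (0.8)·(1) + (-1.9)·(-2) + 0.8 = 5.4
ŷ2 = (0.8)·(0) + (-1.9)·(0) + 0.8 = 0.8
ŷ3 = (0.8)·(0) + (-1.9)·(1) + 0.8 = -1.1
errors² = [0.16, 4.0, 3.61, 1.96]
MSE = 9.7300/4 = 2.4325

2.4325


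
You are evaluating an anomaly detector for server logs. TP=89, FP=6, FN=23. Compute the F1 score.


Precision = 89/95 = 0.9368
Recall = 89/112 = 0.7946
F1 = 2·P·R/(P+R) = 2·TP/(2·TP+FP+FN) = 178/(178+6+23) = 178/207 = 0.8599

0.8599


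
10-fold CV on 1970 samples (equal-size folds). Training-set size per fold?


Fold size = 1970/10 = 197
Training per fold = 1970 - 197 = 1773

1773


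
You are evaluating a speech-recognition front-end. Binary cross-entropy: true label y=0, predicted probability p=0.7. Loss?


BCE = -[y·ln(p) + (1-y)·ln(1-p)]
= -0 - 1·ln(1-0.7)
= -ln(0.3) = 1.204

1.204


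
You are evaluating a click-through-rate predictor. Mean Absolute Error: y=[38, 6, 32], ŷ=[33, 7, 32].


Absolute errors: |38-33|=5, |6-7|=1, |32-32|=0
Sum = 6
MAE = 6/3 = 2

2


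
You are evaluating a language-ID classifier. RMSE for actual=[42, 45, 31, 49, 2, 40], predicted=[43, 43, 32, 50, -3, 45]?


MSE = 57/6 = 9.5
RMSE = √(57/6) = 3.0822

3.0822
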